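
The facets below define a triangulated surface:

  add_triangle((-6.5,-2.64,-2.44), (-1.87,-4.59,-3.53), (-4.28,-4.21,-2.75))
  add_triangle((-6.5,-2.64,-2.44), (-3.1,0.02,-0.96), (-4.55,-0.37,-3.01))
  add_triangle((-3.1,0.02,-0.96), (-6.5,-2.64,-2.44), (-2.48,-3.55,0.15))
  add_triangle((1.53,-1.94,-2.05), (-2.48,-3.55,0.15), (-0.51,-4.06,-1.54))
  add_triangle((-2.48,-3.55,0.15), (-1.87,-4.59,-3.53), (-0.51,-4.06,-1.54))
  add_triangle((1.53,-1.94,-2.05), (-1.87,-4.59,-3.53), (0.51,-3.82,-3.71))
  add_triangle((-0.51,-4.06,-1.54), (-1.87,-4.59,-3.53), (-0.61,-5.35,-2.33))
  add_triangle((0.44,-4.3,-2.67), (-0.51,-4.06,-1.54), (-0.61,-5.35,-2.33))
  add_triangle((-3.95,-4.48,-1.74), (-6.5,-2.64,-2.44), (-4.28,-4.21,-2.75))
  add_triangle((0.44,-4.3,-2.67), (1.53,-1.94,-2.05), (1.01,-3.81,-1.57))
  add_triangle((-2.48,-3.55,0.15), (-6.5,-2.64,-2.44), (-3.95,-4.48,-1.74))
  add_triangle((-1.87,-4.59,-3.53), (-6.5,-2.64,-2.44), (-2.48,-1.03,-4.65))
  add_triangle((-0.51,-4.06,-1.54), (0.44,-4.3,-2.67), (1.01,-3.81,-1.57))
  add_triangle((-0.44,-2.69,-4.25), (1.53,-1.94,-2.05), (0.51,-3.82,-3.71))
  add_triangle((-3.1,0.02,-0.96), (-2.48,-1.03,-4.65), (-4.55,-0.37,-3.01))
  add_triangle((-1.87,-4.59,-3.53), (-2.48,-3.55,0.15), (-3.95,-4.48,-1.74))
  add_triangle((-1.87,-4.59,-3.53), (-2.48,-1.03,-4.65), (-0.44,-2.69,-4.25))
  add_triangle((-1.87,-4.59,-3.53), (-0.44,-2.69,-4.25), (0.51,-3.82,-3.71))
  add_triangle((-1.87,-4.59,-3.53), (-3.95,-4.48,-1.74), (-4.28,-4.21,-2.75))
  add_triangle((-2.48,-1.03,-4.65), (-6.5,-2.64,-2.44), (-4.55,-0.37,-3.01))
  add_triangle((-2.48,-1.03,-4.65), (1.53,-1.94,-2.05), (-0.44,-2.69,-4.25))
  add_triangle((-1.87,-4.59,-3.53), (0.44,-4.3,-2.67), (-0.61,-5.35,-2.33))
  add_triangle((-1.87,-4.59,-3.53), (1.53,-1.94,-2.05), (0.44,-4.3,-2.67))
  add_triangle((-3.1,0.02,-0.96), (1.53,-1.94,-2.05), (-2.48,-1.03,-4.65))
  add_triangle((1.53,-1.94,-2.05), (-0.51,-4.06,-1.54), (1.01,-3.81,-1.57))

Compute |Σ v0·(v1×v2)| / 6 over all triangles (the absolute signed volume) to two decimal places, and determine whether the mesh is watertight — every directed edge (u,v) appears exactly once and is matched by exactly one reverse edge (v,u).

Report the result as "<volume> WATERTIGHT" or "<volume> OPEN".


59.89 OPEN

Per-triangle v0·(v1×v2)/6:
  t1: +2.8279
  t2: +2.1303
  t3: +2.0589
  t4: -0.0126
  t5: +3.7721
  t6: +0.4886
  t7: +0.3383
  t8: +0.1558
  t9: +2.8732
  t10: +1.1350
  t11: +4.0761
  t12: +15.3633
  t13: +0.9637
  t14: +1.4094
  t15: -0.0642
  t16: +3.3331
  t17: +5.3738
  t18: +3.0604
  t19: +2.5533
  t20: +5.9869
  t21: +1.4515
  t22: +2.2273
  t23: +2.0663
  t24: -2.5073
  t25: -1.1739
Σ = +59.8872 → |volume| = 59.89

Directed edges: 75 total; 3 unmatched, e.g. (-2.48,-3.55,0.15)→(-3.1,0.02,-0.96) → open.


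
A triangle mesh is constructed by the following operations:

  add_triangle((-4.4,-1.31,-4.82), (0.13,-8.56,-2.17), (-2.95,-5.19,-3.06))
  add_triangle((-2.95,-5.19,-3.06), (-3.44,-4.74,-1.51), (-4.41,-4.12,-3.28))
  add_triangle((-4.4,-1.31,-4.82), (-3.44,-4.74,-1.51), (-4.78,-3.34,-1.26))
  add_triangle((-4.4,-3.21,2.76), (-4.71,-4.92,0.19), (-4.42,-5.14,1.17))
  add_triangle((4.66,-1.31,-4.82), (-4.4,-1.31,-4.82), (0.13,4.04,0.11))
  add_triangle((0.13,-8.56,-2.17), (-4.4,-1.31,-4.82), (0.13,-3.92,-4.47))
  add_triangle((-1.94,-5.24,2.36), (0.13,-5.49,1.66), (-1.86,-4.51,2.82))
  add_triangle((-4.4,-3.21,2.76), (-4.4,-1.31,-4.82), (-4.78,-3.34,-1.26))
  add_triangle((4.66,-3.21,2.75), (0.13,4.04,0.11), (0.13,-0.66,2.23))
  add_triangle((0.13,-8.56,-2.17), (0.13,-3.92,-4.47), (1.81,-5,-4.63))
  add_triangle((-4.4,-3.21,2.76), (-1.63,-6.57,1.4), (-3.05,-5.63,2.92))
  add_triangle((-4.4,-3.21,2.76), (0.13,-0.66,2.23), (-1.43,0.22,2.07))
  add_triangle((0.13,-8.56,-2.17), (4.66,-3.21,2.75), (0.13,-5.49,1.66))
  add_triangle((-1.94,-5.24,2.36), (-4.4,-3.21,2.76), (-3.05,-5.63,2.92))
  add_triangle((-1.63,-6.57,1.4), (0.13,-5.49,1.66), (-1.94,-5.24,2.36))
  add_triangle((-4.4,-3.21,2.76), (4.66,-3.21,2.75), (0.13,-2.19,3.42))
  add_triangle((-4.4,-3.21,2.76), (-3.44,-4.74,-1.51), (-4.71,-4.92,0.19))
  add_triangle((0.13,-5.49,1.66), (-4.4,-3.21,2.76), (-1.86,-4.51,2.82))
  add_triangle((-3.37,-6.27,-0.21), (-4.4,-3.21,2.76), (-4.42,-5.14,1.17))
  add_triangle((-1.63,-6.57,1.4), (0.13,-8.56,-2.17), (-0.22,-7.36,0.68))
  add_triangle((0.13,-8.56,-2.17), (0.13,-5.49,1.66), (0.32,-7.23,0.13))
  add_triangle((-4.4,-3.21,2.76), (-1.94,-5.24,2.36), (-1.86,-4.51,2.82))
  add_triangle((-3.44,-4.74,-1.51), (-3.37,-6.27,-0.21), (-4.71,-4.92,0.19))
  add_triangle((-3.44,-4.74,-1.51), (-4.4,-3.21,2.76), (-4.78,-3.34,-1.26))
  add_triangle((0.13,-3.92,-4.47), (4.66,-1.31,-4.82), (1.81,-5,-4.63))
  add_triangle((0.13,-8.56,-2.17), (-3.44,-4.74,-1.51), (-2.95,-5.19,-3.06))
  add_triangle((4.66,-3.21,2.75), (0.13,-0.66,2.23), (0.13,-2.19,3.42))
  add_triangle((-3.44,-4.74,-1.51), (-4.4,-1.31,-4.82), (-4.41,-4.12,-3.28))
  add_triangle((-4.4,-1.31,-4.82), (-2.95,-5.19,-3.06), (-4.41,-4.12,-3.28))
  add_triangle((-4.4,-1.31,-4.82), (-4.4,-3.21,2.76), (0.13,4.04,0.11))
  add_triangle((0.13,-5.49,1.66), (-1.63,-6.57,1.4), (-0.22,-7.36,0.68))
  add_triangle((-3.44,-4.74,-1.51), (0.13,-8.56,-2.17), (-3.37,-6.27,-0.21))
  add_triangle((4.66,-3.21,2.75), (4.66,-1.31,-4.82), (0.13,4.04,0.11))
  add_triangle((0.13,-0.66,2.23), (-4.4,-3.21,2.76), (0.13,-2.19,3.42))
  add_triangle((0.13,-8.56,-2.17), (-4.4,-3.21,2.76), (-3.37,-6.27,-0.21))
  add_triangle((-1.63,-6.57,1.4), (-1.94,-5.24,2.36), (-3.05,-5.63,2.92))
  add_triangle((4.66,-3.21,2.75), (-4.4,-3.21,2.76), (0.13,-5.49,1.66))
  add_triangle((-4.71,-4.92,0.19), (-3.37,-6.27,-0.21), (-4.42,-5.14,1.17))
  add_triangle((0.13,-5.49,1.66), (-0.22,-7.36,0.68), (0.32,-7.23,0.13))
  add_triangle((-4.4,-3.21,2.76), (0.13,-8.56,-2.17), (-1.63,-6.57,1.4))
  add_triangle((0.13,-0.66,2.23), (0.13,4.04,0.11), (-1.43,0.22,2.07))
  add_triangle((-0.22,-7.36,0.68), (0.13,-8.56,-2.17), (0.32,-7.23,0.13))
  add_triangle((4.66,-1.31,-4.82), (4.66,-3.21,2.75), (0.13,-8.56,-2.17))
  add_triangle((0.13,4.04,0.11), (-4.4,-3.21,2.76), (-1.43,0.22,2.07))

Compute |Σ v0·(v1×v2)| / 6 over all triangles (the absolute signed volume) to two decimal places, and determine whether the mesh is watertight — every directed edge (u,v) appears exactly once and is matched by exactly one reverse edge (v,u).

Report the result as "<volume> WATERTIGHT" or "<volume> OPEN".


323.83 OPEN

Per-triangle v0·(v1×v2)/6:
  t1: +8.3936
  t2: +2.8472
  t3: +7.6605
  t4: +2.1392
  t5: +29.1863
  t6: +22.3715
  t7: +1.3547
  t8: +5.1149
  t9: +6.9209
  t10: +8.2620
  t11: +3.0302
  t12: +2.7907
  t13: +19.8395
  t14: +0.0303
  t15: +2.3750
  t16: +7.4668
  t17: -0.5304
  t18: -2.7442
  t19: +1.2150
  t20: +4.8315
  t21: -0.7846
  t22: +1.9940
  t23: +3.2476
  t24: +7.3610
  t25: +6.8049
  t26: +7.4072
  t27: +2.0315
  t28: +0.4226
  t29: +4.5508
  t30: +22.1967
  t31: +2.3133
  t32: +8.4363
  t33: +24.3282
  t34: +1.9348
  t35: +8.9122
  t36: +1.0454
  t37: +14.7930
  t38: +2.2826
  t39: +0.9522
  t40: +10.6372
  t41: +2.3854
  t42: +1.6925
  t43: +53.1163
  t44: +3.2162
Σ = +323.8325 → |volume| = 323.83

Directed edges: 132 total; 6 unmatched, e.g. (4.66,-1.31,-4.82)→(-4.4,-1.31,-4.82) → open.


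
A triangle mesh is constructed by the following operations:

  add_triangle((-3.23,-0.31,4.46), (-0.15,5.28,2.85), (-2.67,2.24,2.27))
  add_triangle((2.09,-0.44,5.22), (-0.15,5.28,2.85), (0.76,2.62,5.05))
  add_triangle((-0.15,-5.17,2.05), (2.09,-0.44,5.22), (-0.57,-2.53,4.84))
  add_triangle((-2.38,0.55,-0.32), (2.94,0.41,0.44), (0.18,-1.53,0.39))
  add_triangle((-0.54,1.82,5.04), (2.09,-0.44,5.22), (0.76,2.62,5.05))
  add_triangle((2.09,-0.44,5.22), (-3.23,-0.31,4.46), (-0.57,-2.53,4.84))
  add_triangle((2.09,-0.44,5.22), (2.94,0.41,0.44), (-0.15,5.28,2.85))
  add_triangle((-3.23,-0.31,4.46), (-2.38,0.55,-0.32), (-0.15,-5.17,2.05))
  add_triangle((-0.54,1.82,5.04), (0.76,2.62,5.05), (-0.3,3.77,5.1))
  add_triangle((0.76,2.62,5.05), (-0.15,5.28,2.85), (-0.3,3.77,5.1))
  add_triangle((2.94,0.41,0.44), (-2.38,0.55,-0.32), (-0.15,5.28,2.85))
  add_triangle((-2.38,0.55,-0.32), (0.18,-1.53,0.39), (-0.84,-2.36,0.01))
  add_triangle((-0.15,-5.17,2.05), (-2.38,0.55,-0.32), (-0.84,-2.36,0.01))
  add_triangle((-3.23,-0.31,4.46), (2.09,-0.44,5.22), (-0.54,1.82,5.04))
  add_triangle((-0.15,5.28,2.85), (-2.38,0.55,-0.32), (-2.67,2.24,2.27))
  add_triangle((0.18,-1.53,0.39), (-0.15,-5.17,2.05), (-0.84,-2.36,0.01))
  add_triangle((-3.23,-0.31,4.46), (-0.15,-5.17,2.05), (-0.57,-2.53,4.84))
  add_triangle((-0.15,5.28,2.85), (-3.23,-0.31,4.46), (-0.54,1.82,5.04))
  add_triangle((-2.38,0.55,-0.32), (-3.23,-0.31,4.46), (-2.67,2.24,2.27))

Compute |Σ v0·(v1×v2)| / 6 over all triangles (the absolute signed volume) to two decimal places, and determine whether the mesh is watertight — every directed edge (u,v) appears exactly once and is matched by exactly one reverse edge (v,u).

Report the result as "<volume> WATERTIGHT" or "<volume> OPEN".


Per-triangle v0·(v1×v2)/6:
  t1: +7.5895
  t2: +2.6395
  t3: +9.1108
  t4: -0.1845
  t5: +4.3133
  t6: +9.4037
  t7: +13.7758
  t8: +9.2368
  t9: +1.9426
  t10: +2.8678
  t11: +1.1473
  t12: -0.2980
  t13: +1.8435
  t14: +9.6489
  t15: +3.6222
  t16: +0.3230
  t17: +8.7930
  t18: +9.5764
  t19: +4.2525
Σ = +99.6044 → |volume| = 99.60

Directed edges: 57 total; 7 unmatched, e.g. (-0.15,-5.17,2.05)→(2.09,-0.44,5.22) → open.

99.60 OPEN


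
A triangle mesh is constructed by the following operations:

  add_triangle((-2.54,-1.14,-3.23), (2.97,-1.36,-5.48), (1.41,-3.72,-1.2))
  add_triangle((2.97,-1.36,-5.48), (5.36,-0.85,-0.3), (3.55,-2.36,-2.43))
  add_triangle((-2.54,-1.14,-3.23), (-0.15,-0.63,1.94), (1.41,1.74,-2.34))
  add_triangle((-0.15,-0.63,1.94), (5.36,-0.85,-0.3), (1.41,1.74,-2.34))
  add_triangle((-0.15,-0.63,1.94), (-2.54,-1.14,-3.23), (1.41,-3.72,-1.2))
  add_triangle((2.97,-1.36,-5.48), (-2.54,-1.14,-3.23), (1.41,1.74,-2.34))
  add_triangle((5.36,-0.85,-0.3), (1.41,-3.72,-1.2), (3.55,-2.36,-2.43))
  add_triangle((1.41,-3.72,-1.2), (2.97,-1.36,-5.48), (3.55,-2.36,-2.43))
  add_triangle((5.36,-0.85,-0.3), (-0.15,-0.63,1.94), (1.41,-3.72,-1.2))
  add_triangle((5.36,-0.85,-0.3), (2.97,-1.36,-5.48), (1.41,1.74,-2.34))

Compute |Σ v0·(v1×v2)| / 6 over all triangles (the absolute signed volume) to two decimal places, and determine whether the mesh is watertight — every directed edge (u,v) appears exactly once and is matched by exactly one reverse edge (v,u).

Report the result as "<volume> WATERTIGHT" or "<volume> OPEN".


64.91 WATERTIGHT

Per-triangle v0·(v1×v2)/6:
  t1: +13.6454
  t2: +6.7584
  t3: +0.0142
  t4: +2.0677
  t5: +4.6393
  t6: +9.0505
  t7: +5.1696
  t8: +5.7605
  t9: +6.6880
  t10: +11.1169
Σ = +64.9105 → |volume| = 64.91

Directed edges: 30 total, each appears once with its reverse present → watertight.


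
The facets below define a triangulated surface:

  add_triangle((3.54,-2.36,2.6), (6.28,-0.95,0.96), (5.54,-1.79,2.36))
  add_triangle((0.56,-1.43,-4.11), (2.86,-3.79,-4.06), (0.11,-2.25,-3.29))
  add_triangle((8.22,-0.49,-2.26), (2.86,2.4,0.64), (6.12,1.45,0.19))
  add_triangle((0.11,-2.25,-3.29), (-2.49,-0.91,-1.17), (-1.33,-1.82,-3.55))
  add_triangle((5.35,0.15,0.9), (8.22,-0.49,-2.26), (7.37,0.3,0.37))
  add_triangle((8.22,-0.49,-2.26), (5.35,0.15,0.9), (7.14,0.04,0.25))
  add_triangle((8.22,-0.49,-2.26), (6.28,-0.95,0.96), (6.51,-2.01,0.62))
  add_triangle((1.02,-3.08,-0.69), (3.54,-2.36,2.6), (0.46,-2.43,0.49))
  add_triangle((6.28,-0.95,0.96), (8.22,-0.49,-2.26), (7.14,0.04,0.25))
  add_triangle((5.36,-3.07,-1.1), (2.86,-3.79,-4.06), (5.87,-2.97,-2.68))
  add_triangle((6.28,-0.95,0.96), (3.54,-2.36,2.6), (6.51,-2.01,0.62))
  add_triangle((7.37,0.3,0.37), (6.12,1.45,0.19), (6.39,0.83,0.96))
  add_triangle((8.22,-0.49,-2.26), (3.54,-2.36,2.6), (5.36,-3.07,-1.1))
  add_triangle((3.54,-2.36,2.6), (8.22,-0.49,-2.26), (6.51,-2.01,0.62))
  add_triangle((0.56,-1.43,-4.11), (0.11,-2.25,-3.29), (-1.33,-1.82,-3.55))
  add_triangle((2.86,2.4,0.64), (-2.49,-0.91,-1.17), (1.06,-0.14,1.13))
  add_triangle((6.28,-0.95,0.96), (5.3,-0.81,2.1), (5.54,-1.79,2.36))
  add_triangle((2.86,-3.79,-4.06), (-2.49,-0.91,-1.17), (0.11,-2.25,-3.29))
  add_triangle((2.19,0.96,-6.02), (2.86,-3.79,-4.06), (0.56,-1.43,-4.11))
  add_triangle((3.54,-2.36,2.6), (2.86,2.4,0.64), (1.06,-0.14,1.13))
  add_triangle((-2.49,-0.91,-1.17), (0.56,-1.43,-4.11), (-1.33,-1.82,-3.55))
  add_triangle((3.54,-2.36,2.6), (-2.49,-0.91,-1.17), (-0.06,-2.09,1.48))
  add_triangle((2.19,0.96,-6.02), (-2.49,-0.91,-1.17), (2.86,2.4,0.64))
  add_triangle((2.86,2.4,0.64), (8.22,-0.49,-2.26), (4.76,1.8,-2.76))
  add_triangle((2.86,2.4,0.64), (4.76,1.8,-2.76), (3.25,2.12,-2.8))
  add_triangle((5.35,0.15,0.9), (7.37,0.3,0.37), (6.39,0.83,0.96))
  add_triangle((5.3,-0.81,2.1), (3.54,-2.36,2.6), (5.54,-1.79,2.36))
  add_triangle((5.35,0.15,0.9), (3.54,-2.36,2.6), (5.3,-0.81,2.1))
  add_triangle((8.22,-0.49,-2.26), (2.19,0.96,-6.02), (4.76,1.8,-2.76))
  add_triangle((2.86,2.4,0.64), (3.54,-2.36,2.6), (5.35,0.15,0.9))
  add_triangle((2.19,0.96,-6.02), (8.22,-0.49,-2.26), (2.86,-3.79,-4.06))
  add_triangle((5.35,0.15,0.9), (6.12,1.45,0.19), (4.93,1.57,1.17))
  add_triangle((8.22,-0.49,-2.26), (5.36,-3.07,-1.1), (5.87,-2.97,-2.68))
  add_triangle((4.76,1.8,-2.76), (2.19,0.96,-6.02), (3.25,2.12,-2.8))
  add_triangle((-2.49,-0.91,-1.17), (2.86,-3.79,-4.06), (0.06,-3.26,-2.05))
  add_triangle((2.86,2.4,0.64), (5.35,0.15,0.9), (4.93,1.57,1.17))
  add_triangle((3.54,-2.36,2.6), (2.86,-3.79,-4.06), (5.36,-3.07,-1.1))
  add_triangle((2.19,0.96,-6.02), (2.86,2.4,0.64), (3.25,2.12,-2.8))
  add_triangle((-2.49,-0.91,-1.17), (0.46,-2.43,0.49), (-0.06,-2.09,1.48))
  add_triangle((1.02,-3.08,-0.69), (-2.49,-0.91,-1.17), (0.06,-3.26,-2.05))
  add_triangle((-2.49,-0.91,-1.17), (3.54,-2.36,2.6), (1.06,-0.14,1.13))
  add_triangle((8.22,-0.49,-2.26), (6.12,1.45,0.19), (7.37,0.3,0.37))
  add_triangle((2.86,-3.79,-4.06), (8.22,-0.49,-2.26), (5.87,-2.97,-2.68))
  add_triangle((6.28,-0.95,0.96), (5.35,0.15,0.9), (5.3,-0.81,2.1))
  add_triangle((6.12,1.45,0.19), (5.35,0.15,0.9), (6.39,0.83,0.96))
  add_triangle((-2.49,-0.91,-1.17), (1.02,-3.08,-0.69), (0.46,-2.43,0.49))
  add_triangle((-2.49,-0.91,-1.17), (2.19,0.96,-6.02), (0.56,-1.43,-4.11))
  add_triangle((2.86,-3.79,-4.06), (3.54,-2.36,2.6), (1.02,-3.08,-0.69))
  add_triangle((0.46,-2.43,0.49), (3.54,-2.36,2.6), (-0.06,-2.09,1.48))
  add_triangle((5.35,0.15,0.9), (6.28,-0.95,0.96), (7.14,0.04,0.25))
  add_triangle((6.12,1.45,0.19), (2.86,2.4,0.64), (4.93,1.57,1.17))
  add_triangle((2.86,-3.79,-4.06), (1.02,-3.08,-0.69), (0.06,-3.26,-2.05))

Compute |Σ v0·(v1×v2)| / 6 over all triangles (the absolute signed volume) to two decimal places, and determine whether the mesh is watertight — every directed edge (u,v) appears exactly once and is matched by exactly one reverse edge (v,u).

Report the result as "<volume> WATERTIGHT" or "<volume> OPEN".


Per-triangle v0·(v1×v2)/6:
  t1: +0.8381
  t2: +2.2974
  t3: +3.0483
  t4: +0.9302
  t5: +0.8620
  t6: -0.0907
  t7: +4.0693
  t8: +2.0184
  t9: +3.4591
  t10: +4.0527
  t11: +2.9257
  t12: +1.0249
  t13: +12.3646
  t14: -0.8452
  t15: +1.2377
  t16: +0.2012
  t17: +1.2721
  t18: +1.5695
  t19: +7.0574
  t20: +1.3814
  t21: +0.4366
  t22: -1.4830
  t23: +3.9166
  t24: +9.1826
  t25: +2.5823
  t26: +0.4952
  t27: +0.7328
  t28: -0.9365
  t29: +13.2983
  t30: +4.4947
  t31: +31.7569
  t32: +1.4601
  t33: +5.3586
  t34: +3.2620
  t35: +3.1899
  t36: -0.5018
  t37: +7.4261
  t38: +0.4086
  t39: +1.3911
  t40: +1.3853
  t41: +0.7532
  t42: +4.0612
  t43: +6.4644
  t44: +1.2958
  t45: -0.3562
  t46: +1.6531
  t47: +5.0717
  t48: +7.1242
  t49: +1.7181
  t50: +0.9412
  t51: +1.5606
  t52: +2.7678
Σ = +170.5855 → |volume| = 170.59

Directed edges: 156 total, each appears once with its reverse present → watertight.

170.59 WATERTIGHT


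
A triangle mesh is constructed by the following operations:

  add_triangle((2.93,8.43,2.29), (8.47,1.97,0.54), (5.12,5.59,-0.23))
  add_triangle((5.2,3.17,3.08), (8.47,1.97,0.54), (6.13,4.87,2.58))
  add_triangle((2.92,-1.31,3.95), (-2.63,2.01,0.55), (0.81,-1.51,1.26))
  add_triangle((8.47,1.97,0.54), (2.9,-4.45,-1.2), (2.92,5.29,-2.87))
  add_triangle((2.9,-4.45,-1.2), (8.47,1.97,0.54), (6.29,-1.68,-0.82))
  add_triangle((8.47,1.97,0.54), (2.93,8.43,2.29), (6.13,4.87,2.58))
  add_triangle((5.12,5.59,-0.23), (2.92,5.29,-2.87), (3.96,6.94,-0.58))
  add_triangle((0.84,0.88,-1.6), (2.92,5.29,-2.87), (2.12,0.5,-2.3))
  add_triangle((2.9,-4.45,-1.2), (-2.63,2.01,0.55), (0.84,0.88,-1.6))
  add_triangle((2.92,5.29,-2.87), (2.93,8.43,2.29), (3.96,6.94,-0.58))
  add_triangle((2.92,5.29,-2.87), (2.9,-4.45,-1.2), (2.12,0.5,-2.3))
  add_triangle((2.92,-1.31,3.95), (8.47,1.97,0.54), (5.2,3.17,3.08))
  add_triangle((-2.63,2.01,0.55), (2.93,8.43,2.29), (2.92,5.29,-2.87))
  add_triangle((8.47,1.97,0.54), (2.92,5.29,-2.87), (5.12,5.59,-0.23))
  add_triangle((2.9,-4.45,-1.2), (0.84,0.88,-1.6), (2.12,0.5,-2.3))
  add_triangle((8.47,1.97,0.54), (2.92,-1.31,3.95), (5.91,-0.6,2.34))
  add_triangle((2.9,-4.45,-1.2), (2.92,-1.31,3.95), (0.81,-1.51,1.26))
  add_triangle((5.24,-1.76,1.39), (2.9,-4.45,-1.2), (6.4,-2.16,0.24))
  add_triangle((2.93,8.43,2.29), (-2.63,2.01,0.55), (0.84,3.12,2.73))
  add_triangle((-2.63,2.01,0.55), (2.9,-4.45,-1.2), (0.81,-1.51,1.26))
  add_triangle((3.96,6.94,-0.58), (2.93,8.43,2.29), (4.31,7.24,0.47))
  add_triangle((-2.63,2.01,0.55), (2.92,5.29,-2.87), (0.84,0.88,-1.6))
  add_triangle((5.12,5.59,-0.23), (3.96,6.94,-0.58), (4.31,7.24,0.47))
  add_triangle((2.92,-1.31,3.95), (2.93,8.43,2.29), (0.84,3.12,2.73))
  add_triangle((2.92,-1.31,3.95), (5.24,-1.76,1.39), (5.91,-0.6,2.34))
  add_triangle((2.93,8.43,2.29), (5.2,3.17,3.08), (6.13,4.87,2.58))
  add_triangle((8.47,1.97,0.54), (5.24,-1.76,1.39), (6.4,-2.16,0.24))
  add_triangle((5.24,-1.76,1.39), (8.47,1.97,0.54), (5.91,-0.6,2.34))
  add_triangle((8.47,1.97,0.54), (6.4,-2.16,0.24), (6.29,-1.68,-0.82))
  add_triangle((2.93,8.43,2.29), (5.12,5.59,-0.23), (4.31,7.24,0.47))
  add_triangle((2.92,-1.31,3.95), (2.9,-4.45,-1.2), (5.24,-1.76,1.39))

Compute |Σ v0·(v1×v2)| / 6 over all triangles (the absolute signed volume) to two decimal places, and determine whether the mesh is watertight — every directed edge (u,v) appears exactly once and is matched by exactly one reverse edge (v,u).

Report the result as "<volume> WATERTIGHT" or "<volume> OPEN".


Per-triangle v0·(v1×v2)/6:
  t1: +19.1475
  t2: +7.3046
  t3: +2.3585
  t4: +31.1227
  t5: -2.6884
  t6: +13.7200
  t7: +5.3938
  t8: +1.1914
  t9: +1.7905
  t10: +5.6213
  t11: +3.7046
  t12: +18.1348
  t13: +20.1366
  t14: +15.3575
  t15: +0.7804
  t16: +4.9788
  t17: +3.1104
  t18: +4.4073
  t19: +8.8023
  t20: +1.6313
  t21: +2.9574
  t22: +3.1887
  t23: +2.3513
  t24: +10.4058
  t25: +4.0630
  t26: +6.5953
  t27: +6.1451
  t28: +5.3120
  t29: +5.5434
  t30: +2.2749
  t31: +10.2057
Σ = +225.0486 → |volume| = 225.05

Directed edges: 93 total; 9 unmatched, e.g. (2.92,-1.31,3.95)→(-2.63,2.01,0.55) → open.

225.05 OPEN


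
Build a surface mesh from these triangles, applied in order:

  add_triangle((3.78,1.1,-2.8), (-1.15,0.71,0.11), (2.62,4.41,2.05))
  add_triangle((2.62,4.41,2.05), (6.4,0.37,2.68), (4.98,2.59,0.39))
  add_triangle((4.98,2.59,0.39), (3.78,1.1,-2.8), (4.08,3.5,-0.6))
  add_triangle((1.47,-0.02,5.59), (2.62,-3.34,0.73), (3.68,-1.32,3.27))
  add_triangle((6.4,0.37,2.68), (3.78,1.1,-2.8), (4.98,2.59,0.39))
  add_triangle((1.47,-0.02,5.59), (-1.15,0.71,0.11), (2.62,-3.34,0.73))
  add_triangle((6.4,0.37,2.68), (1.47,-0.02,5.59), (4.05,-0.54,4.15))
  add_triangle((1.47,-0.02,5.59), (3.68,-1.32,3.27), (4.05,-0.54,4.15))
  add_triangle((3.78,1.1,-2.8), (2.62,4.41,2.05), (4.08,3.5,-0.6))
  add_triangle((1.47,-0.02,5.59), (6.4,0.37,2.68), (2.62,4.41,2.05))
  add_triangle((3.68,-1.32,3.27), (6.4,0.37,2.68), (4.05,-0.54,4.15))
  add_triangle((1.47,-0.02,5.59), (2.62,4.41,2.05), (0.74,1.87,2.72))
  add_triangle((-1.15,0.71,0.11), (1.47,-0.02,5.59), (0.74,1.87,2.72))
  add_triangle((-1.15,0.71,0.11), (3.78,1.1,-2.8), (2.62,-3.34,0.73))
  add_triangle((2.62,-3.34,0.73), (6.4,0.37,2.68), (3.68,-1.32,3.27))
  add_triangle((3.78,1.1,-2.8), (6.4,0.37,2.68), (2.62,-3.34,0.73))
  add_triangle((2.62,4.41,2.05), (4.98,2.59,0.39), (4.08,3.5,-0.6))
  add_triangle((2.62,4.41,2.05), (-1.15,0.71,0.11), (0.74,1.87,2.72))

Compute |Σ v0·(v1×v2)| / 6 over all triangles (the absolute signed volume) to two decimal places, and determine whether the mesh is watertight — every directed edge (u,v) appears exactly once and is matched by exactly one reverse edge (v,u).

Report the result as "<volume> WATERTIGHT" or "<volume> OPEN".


102.83 WATERTIGHT

Per-triangle v0·(v1×v2)/6:
  t1: +4.3312
  t2: +10.0410
  t3: +4.2021
  t4: +5.8091
  t5: +9.1684
  t6: +2.0587
  t7: +3.8328
  t8: +2.2266
  t9: -0.2483
  t10: +22.7028
  t11: +2.5845
  t12: +3.5425
  t13: +2.0810
  t14: +0.1596
  t15: +7.0394
  t16: +16.6680
  t17: +4.4359
  t18: +2.1981
Σ = +102.8333 → |volume| = 102.83

Directed edges: 54 total, each appears once with its reverse present → watertight.


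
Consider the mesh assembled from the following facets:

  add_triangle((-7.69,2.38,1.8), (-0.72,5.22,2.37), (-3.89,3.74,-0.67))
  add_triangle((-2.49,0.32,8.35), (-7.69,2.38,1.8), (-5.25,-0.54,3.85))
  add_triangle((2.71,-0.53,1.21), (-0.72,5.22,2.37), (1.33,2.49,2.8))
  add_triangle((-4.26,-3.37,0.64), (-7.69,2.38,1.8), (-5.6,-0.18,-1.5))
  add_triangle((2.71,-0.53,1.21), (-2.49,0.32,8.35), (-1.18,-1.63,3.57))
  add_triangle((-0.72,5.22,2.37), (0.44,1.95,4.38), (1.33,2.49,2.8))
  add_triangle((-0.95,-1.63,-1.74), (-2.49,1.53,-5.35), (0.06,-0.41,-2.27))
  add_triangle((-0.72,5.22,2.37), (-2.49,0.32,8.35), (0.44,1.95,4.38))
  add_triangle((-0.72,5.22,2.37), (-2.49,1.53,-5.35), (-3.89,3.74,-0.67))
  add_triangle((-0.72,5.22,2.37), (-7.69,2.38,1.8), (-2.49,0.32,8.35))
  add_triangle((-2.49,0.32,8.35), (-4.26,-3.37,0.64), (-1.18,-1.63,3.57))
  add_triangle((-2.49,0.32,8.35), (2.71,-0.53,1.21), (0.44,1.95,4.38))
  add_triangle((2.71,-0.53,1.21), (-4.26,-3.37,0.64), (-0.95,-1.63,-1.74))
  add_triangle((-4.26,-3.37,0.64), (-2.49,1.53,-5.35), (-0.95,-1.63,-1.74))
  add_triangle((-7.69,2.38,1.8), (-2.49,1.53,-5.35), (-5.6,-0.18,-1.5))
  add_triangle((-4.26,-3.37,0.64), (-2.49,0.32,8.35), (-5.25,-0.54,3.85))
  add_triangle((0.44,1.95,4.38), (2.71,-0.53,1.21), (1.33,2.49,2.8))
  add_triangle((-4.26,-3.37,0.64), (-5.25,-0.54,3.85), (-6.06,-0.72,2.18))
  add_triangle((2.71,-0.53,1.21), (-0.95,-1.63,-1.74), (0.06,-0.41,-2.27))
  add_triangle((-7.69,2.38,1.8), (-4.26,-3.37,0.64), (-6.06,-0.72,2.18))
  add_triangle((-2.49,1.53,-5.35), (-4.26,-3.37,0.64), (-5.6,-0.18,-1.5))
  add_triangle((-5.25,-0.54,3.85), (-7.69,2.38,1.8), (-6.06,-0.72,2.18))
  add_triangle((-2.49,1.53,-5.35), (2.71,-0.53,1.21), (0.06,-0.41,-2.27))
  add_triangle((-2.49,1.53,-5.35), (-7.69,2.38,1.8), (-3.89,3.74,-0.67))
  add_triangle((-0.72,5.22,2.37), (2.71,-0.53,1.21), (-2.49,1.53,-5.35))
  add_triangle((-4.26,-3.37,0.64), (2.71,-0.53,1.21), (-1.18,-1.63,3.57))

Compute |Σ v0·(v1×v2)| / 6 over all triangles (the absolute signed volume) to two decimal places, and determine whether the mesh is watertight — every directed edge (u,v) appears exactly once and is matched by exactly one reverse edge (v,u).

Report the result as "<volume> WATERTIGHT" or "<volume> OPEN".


Per-triangle v0·(v1×v2)/6:
  t1: +17.2785
  t2: +20.0369
  t3: +1.7180
  t4: +16.0144
  t5: +7.6432
  t6: +4.0581
  t7: +2.2505
  t8: +12.4969
  t9: +13.0490
  t10: +51.0179
  t11: +9.4601
  t12: +9.0167
  t13: +4.5828
  t14: +8.2485
  t15: +17.2831
  t16: +15.4842
  t17: +3.1677
  t18: +5.5978
  t19: +1.6470
  t20: +5.7641
  t21: +11.4548
  t22: +6.6065
  t23: +1.8444
  t24: +17.7458
  t25: +10.9909
  t26: +5.6411
Σ = +280.0988 → |volume| = 280.10

Directed edges: 78 total, each appears once with its reverse present → watertight.

280.10 WATERTIGHT


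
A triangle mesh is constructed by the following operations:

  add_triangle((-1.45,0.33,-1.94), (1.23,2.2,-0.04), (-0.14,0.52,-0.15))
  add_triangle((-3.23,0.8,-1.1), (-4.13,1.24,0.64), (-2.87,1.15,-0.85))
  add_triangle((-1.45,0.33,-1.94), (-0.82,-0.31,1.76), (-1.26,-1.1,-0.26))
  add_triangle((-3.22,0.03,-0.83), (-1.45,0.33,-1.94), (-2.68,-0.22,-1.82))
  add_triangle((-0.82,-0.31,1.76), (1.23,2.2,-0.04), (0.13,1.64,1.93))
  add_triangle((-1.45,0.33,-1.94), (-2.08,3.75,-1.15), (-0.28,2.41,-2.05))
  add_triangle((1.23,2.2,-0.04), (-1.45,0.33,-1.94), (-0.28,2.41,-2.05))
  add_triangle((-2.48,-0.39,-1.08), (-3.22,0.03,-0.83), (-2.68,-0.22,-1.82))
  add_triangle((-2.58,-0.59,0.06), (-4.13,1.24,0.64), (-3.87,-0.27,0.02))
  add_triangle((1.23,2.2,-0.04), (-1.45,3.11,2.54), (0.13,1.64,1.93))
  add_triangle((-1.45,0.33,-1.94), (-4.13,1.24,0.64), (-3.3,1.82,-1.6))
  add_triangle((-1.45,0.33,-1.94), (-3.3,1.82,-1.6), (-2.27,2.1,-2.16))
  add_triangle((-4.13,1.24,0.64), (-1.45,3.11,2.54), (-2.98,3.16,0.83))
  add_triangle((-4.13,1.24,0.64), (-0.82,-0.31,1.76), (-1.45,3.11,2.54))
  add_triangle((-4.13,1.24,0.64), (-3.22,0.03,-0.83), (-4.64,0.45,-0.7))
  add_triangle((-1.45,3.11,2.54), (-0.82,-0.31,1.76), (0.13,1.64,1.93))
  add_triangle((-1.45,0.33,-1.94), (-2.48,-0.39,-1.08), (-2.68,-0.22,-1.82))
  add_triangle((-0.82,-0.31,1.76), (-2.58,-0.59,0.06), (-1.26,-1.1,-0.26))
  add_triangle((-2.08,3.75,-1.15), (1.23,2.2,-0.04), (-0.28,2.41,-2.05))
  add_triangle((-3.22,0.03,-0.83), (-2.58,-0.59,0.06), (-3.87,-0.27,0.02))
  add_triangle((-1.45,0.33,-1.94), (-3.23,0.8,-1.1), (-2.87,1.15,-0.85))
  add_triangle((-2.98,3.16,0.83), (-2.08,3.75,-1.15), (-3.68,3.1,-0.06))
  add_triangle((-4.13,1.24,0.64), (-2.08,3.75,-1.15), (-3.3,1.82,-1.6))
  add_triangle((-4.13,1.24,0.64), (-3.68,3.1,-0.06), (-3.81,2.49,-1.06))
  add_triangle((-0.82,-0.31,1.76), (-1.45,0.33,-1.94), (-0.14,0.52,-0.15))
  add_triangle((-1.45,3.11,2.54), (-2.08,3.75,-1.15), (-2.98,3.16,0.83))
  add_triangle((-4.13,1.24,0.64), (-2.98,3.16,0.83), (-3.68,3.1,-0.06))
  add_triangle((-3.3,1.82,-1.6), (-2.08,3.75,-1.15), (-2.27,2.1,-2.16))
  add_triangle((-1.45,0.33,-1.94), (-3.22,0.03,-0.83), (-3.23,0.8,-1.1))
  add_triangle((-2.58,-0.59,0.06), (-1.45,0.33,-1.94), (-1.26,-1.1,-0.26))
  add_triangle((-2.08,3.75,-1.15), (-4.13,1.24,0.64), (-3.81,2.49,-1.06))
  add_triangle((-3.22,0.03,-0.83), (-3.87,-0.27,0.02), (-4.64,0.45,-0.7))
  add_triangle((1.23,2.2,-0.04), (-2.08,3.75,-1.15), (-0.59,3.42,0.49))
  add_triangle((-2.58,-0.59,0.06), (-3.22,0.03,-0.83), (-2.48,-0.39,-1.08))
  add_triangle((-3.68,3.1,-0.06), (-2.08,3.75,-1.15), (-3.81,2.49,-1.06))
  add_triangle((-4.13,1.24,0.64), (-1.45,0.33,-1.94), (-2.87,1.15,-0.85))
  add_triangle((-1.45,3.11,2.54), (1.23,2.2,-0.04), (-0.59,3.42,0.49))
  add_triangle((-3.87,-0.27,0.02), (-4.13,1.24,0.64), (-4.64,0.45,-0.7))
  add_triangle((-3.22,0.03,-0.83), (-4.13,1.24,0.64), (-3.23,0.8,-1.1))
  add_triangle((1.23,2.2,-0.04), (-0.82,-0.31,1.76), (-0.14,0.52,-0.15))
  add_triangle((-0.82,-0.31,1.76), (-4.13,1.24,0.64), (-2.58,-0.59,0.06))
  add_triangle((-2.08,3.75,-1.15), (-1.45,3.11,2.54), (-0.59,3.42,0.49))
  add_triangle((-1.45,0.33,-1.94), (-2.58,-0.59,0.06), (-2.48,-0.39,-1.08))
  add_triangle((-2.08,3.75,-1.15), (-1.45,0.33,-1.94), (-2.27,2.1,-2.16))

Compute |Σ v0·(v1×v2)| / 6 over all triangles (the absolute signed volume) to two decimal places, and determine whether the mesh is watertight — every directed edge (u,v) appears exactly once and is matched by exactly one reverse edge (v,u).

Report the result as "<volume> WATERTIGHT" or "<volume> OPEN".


40.65 WATERTIGHT

Per-triangle v0·(v1×v2)/6:
  t1: -0.2212
  t2: +0.4689
  t3: -0.7864
  t4: +0.3977
  t5: +0.0415
  t6: +2.2525
  t7: -0.0483
  t8: +0.1924
  t9: +0.2096
  t10: +1.5423
  t11: +1.3886
  t12: +0.8506
  t13: +2.9323
  t14: +3.8927
  t15: -0.0523
  t16: +1.2288
  t17: -0.0416
  t18: +0.6230
  t19: +2.4268
  t20: +0.2162
  t21: +0.3399
  t22: +1.5213
  t23: +3.7020
  t24: +1.6825
  t25: -0.3415
  t26: +2.9890
  t27: +1.4884
  t28: +1.4506
  t29: +0.6017
  t30: +0.7713
  t31: -2.1865
  t32: +0.3036
  t33: +1.8381
  t34: +0.3060
  t35: +1.7153
  t36: -0.5235
  t37: +1.7365
  t38: +1.0223
  t39: +0.8767
  t40: -0.3104
  t41: +1.6639
  t42: +2.5894
  t43: -0.1733
  t44: +0.0697
Σ = +40.6474 → |volume| = 40.65

Directed edges: 132 total, each appears once with its reverse present → watertight.


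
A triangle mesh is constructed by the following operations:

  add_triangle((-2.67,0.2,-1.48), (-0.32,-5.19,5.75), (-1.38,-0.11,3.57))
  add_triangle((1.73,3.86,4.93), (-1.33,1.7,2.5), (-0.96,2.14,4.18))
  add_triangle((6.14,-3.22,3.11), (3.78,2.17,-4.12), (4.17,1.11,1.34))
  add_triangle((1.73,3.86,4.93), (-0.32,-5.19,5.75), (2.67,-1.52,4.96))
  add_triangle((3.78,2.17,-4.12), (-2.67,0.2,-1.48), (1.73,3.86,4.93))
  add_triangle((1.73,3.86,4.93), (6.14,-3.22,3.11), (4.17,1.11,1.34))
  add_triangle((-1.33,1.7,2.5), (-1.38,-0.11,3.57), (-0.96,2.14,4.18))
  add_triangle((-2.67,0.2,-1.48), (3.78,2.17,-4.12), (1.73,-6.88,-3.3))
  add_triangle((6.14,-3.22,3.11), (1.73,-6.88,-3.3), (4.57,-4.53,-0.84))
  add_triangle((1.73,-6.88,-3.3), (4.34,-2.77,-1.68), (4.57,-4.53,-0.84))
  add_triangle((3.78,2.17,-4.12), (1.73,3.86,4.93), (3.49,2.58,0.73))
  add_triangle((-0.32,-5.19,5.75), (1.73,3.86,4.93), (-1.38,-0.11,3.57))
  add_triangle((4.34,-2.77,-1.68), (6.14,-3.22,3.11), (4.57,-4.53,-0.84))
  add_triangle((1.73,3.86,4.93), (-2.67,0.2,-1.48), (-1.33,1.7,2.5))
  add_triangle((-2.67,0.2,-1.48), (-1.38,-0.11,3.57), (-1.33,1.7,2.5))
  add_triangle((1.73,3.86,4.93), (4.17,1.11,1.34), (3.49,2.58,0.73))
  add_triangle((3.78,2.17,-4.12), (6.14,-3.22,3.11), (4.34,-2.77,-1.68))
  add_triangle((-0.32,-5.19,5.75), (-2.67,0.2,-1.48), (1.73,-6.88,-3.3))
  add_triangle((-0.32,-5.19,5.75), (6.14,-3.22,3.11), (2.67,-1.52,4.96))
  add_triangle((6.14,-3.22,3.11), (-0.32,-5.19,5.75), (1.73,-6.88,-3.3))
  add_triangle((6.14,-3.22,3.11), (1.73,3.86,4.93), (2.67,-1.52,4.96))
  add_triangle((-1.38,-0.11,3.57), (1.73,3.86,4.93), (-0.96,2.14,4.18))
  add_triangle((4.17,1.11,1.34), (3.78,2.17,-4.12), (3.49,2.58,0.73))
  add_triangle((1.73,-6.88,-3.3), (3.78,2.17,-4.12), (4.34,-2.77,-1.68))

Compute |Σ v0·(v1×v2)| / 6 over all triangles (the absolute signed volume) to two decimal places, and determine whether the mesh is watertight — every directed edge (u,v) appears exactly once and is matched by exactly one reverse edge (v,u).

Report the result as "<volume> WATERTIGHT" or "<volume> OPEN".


332.93 WATERTIGHT

Per-triangle v0·(v1×v2)/6:
  t1: +9.4952
  t2: +1.5412
  t3: +17.0785
  t4: +17.7813
  t5: +15.3694
  t6: +17.4435
  t7: +1.1843
  t8: +23.3196
  t9: +10.1649
  t10: +6.9506
  t11: +5.7135
  t12: +15.3859
  t13: +6.8721
  t14: +2.9192
  t15: +3.3946
  t16: +5.9440
  t17: +19.5302
  t18: +27.6871
  t19: +19.0553
  t20: +59.0330
  t21: +18.0966
  t22: +3.3425
  t23: +5.8046
  t24: +19.8184
Σ = +332.9254 → |volume| = 332.93

Directed edges: 72 total, each appears once with its reverse present → watertight.


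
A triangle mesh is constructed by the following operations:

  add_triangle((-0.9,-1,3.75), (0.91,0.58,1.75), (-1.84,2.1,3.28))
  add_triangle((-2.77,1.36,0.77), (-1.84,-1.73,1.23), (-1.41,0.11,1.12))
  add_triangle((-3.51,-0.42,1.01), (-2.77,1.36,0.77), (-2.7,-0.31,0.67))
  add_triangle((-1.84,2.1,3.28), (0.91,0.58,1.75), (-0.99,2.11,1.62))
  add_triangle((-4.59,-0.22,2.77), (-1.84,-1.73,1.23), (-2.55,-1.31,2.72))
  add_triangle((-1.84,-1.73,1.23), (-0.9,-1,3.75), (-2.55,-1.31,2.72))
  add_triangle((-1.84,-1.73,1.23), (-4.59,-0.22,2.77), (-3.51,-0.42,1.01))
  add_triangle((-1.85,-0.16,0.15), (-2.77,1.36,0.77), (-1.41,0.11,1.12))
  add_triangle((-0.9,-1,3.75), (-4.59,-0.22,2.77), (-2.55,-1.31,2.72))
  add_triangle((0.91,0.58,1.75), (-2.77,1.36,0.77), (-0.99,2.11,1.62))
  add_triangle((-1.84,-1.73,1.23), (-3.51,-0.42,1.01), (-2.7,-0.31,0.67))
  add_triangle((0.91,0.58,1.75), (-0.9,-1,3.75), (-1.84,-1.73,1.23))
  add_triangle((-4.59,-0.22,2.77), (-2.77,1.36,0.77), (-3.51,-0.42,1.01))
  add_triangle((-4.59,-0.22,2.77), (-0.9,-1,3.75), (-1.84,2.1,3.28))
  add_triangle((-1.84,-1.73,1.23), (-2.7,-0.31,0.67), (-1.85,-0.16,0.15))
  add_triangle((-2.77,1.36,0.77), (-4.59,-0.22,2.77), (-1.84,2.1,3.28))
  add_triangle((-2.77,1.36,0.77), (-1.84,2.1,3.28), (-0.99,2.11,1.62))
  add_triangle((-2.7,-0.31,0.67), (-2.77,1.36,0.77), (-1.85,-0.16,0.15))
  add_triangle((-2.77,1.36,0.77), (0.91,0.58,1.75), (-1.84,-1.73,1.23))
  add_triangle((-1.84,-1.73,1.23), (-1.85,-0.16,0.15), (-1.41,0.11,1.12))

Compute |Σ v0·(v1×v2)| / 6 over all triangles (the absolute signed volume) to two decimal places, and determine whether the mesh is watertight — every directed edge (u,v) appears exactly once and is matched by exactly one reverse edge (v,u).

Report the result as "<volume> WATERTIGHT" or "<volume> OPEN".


20.71 WATERTIGHT

Per-triangle v0·(v1×v2)/6:
  t1: +3.1614
  t2: +0.6920
  t3: +0.1056
  t4: +1.0854
  t5: +1.3748
  t6: +1.0979
  t7: +1.4150
  t8: -0.4570
  t9: +2.0493
  t10: -0.8642
  t11: +0.0891
  t12: +0.1549
  t13: +1.4392
  t14: +6.9563
  t15: +0.1930
  t16: +3.9869
  t17: +1.3327
  t18: +0.2353
  t19: -2.7757
  t20: -0.5644
Σ = +20.7076 → |volume| = 20.71

Directed edges: 60 total, each appears once with its reverse present → watertight.


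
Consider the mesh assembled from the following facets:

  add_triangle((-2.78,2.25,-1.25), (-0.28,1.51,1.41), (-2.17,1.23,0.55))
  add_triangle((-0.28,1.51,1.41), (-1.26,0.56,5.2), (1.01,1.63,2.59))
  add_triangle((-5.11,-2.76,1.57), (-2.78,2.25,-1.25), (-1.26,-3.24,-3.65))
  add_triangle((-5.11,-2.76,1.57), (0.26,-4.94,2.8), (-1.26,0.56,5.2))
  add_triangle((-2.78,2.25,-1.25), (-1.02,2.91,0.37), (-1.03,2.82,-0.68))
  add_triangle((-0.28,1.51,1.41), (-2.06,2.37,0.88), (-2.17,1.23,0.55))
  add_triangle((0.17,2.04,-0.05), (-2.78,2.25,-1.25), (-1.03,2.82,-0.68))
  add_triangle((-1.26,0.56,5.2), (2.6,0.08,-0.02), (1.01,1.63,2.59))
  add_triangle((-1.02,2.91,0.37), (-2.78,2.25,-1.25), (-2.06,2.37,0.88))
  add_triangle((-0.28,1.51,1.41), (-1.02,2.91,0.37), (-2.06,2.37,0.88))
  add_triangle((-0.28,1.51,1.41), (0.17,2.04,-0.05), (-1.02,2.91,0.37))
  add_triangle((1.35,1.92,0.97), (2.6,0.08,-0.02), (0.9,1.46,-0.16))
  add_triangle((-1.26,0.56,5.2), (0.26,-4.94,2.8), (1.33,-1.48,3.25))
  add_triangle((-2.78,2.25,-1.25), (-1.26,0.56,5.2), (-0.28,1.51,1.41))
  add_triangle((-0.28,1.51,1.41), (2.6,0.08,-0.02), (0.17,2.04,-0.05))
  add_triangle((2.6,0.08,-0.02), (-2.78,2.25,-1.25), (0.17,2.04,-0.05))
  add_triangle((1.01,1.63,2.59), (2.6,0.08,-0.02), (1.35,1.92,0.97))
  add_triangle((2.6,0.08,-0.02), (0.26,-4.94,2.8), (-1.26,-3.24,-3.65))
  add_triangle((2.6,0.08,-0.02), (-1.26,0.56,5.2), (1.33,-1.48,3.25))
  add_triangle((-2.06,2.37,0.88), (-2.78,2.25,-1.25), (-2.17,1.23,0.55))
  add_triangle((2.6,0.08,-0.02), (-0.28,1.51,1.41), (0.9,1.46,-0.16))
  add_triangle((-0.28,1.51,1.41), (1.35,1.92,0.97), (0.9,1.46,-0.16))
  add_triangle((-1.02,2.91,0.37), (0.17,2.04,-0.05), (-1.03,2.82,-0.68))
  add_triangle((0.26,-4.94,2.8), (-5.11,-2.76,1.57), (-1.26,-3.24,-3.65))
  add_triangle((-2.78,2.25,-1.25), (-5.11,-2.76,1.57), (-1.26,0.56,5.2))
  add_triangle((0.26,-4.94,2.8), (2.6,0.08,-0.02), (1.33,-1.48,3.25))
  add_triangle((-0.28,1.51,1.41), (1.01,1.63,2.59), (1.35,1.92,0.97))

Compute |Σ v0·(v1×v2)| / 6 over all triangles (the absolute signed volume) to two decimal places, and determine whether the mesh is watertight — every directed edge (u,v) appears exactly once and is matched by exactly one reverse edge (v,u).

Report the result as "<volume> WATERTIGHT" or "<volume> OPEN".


Per-triangle v0·(v1×v2)/6:
  t1: -1.2818
  t2: +1.8553
  t3: +17.4854
  t4: +23.8672
  t5: +0.9721
  t6: +0.4074
  t7: -0.1024
  t8: +2.9222
  t9: +1.4747
  t10: +0.7961
  t11: +0.5602
  t12: +0.7331
  t13: +8.1307
  t14: +3.7562
  t15: +1.2734
  t16: +1.0717
  t17: +1.4353
  t18: +11.7338
  t19: +4.2667
  t20: +0.9372
  t21: -0.9745
  t22: +0.4116
  t23: +0.4520
  t24: +23.7455
  t25: +17.6005
  t26: +5.1437
  t27: +0.7303
Σ = +129.4035 → |volume| = 129.40

Directed edges: 81 total; 3 unmatched, e.g. (-2.78,2.25,-1.25)→(-1.26,-3.24,-3.65) → open.

129.40 OPEN


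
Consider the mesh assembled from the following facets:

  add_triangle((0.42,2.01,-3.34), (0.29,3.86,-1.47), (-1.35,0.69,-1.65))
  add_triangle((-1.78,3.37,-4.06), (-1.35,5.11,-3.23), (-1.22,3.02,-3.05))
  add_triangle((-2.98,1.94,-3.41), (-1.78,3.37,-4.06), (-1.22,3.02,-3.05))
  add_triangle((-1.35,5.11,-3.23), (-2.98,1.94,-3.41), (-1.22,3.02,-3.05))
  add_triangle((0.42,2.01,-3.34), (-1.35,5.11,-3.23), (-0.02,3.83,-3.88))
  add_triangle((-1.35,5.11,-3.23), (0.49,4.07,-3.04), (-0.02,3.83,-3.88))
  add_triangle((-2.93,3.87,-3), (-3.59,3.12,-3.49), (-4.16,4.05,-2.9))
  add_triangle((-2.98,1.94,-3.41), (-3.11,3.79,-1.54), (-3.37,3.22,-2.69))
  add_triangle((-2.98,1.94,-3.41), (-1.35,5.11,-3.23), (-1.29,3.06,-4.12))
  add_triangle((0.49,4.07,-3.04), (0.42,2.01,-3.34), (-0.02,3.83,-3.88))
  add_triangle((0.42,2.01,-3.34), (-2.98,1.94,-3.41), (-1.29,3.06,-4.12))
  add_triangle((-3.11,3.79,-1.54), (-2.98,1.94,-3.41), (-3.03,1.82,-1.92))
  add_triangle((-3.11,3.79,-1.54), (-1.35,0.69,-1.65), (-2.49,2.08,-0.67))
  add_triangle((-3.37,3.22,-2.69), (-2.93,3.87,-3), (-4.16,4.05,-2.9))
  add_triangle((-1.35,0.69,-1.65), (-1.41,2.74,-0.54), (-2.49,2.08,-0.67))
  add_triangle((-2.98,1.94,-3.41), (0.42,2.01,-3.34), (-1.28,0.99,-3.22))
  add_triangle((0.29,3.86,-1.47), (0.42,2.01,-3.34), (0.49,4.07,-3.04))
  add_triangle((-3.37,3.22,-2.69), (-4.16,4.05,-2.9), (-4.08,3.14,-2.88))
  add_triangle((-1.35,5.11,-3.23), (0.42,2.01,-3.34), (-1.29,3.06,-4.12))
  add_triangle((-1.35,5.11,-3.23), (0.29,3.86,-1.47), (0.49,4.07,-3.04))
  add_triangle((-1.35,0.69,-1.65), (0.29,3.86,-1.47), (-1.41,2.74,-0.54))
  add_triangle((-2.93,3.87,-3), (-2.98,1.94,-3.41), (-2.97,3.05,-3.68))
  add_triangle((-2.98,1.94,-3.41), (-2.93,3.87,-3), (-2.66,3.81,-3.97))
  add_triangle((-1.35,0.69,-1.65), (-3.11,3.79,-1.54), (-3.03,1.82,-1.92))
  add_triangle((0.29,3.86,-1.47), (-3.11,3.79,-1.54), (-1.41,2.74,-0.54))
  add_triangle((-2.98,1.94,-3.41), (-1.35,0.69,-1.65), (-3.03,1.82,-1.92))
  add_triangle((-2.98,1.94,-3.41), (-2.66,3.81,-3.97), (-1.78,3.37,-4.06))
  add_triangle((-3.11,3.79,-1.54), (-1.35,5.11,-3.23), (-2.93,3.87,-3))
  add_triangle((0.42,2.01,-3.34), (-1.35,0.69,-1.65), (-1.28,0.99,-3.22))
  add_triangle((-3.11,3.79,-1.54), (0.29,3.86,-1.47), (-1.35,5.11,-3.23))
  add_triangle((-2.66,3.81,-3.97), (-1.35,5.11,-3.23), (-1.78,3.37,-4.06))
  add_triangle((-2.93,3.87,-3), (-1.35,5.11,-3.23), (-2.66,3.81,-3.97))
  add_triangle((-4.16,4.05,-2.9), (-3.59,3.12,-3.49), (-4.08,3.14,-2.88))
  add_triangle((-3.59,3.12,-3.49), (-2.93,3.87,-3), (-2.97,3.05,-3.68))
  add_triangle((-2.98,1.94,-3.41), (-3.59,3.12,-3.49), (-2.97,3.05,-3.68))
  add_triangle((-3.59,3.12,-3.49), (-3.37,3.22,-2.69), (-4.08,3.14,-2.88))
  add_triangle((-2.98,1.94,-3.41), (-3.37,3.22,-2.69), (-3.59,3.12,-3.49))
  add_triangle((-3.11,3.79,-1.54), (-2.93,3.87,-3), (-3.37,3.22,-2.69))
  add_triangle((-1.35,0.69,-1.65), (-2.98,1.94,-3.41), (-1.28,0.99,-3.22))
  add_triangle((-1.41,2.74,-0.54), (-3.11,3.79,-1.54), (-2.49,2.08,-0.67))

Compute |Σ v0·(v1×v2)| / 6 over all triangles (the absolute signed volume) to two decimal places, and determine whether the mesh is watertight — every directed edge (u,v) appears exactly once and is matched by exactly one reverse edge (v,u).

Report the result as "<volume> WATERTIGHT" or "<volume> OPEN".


22.53 WATERTIGHT

Per-triangle v0·(v1×v2)/6:
  t1: -2.5619
  t2: +0.1708
  t3: -0.4201
  t4: -1.6128
  t5: +0.5664
  t6: +1.5502
  t7: +0.9455
  t8: +0.0062
  t9: +3.6977
  t10: +0.7231
  t11: +1.2146
  t12: +1.5096
  t13: +0.7643
  t14: -0.2808
  t15: -0.8634
  t16: +1.6933
  t17: -0.0473
  t18: -0.1951
  t19: +2.6192
  t20: +1.8143
  t21: -1.8961
  t22: -0.4700
  t23: +1.2669
  t24: -0.7449
  t25: +1.2000
  t26: +0.1531
  t27: +1.0712
  t28: +2.3847
  t29: -0.5376
  t30: +2.6963
  t31: +1.5342
  t32: +1.7574
  t33: +0.5603
  t34: +0.5853
  t35: +0.4521
  t36: -0.3316
  t37: +0.1385
  t38: +0.8706
  t39: +0.1728
  t40: +0.3764
Σ = +22.5337 → |volume| = 22.53

Directed edges: 120 total, each appears once with its reverse present → watertight.


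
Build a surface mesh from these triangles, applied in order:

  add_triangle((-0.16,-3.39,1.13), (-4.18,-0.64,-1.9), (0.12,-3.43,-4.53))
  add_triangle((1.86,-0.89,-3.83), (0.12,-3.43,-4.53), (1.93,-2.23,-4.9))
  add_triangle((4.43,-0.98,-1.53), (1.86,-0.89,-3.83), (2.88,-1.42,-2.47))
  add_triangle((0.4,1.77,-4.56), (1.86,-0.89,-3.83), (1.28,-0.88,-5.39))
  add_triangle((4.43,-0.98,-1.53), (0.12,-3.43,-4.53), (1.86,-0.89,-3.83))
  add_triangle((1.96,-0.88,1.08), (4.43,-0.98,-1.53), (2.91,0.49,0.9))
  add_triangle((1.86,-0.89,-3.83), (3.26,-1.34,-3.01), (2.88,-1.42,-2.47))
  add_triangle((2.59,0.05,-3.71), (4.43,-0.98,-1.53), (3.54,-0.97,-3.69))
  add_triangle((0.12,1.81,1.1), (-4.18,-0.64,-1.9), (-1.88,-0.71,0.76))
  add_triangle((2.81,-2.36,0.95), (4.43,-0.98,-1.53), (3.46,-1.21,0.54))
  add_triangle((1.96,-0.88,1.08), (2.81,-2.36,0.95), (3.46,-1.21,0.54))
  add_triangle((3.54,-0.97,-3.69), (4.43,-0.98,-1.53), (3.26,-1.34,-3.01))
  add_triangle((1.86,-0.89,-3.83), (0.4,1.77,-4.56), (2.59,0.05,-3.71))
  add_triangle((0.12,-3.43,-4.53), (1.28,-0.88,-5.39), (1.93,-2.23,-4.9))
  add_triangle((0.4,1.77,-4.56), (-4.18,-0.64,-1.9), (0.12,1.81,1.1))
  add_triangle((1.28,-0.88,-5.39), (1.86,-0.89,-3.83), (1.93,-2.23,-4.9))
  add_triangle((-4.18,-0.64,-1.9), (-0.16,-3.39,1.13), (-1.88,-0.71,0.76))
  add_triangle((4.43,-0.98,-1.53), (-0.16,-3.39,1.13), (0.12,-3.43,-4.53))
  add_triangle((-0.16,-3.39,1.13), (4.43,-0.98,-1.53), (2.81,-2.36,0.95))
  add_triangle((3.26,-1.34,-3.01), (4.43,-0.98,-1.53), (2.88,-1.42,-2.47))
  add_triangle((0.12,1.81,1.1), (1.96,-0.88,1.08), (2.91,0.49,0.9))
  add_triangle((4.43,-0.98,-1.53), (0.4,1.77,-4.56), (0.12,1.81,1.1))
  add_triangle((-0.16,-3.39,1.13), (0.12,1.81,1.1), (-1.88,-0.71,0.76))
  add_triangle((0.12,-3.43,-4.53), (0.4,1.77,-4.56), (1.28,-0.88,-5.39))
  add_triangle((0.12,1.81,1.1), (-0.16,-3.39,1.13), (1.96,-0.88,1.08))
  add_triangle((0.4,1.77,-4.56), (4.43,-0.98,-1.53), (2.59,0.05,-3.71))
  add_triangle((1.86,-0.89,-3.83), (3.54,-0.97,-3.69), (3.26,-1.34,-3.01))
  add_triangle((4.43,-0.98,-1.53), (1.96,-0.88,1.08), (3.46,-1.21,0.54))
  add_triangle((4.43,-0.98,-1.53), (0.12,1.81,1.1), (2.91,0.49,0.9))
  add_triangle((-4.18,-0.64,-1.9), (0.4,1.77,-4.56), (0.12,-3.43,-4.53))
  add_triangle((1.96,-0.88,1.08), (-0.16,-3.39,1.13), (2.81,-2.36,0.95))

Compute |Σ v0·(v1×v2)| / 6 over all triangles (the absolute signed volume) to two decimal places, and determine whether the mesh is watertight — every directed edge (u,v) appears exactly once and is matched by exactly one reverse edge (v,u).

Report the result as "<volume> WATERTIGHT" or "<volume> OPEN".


Per-triangle v0·(v1×v2)/6:
  t1: +13.6385
  t2: -0.7667
  t3: -1.3213
  t4: +1.9846
  t5: +6.4242
  t6: +2.0986
  t7: +0.2840
  t8: +1.5234
  t9: +2.3227
  t10: +1.5965
  t11: +0.5574
  t12: +0.8674
  t13: +2.4803
  t14: +3.0800
  t15: +7.1631
  t16: +1.0388
  t17: +3.4318
  t18: +14.0526
  t19: +3.4777
  t20: +0.4150
  t21: +1.0351
  t22: +7.5622
  t23: +1.7873
  t24: +3.8094
  t25: +1.9109
  t26: +1.8295
  t27: +0.5856
  t28: +0.0049
  t29: +1.6277
  t30: +16.8492
  t31: +1.1138
Σ = +102.4639 → |volume| = 102.46

Directed edges: 93 total; 3 unmatched, e.g. (3.54,-0.97,-3.69)→(2.59,0.05,-3.71) → open.

102.46 OPEN
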